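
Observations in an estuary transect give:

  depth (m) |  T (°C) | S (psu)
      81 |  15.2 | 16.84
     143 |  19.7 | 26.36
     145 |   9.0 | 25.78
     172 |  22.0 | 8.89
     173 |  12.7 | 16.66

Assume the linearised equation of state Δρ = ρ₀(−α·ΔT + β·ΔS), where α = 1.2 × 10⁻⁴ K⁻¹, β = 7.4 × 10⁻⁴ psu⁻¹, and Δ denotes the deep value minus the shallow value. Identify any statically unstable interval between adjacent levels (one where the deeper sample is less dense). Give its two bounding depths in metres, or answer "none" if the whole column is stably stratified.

Evaluate Δρ/ρ₀ = −αΔT + βΔS across each adjacent pair:
  81–143 m: −αΔT+βΔS = −(1.2 × 10⁻⁴)(+4.5)+(7.4 × 10⁻⁴)(+9.52) = 6.5 × 10⁻³ → stable
  143–145 m: −αΔT+βΔS = −(1.2 × 10⁻⁴)(-10.7)+(7.4 × 10⁻⁴)(-0.58) = 8.5 × 10⁻⁴ → stable
  145–172 m: −αΔT+βΔS = −(1.2 × 10⁻⁴)(+13.0)+(7.4 × 10⁻⁴)(-16.89) = -0.014 → UNSTABLE
  172–173 m: −αΔT+βΔS = −(1.2 × 10⁻⁴)(-9.3)+(7.4 × 10⁻⁴)(+7.77) = 6.9 × 10⁻³ → stable
The 145–172 m interval has Δρ < 0: lighter water underlies denser water.

145–172 m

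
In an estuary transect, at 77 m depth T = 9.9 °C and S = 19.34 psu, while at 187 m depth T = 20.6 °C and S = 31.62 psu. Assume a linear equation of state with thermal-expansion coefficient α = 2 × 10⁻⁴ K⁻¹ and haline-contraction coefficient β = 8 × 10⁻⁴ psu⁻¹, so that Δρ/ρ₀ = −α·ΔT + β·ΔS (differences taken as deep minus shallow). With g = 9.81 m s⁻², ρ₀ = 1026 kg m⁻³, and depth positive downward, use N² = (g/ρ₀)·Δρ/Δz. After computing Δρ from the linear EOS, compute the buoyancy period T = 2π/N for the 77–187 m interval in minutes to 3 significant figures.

4.00 min

ΔT = +10.7 K, ΔS = +12.28 psu (deep − shallow).
Δρ/ρ₀ = −αΔT + βΔS = -2.14 × 10⁻³ + 9.824 × 10⁻³ = 7.684 × 10⁻³, so Δρ ≈ 7.884 kg m⁻³.
N² = (g/ρ₀)·Δρ/Δz = g·(Δρ/ρ₀)/Δz = 9.81 × 7.684 × 10⁻³ / 110 = 6.8527 × 10⁻⁴ s⁻².
N = √(6.8527 × 10⁻⁴) = 0.026178 rad s⁻¹ → T = 2π/N = 240.02 s = 4.0003 min ≈ 4.00 min.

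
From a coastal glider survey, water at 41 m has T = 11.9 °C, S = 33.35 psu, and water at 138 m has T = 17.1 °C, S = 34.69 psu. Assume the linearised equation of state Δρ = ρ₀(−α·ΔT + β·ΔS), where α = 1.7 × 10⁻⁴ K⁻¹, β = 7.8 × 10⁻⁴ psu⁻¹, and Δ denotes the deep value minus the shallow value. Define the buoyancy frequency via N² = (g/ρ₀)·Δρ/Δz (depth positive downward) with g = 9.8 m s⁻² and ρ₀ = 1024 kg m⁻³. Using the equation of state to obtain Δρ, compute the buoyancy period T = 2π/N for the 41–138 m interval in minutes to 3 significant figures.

ΔT = +5.2 K, ΔS = +1.34 psu (deep − shallow).
Δρ/ρ₀ = −αΔT + βΔS = -8.84 × 10⁻⁴ + 1.0452 × 10⁻³ = 1.612 × 10⁻⁴, so Δρ ≈ 0.1651 kg m⁻³.
N² = (g/ρ₀)·Δρ/Δz = g·(Δρ/ρ₀)/Δz = 9.8 × 1.612 × 10⁻⁴ / 97 = 1.6286 × 10⁻⁵ s⁻².
N = √(1.6286 × 10⁻⁵) = 4.0356 × 10⁻³ rad s⁻¹ → T = 2π/N = 1.5569 × 10³ s = 25.948 min ≈ 25.9 min.

25.9 min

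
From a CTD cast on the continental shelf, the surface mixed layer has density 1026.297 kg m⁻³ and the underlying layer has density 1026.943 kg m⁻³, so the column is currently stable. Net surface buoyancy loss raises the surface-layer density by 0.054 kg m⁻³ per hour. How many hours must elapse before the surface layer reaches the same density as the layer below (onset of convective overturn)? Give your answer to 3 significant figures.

12.0 hours

Density deficit of the surface layer: 1026.943 − 1026.297 = 0.646 kg m⁻³.
Required change = 0.646 / 0.054 = 12.0 hours.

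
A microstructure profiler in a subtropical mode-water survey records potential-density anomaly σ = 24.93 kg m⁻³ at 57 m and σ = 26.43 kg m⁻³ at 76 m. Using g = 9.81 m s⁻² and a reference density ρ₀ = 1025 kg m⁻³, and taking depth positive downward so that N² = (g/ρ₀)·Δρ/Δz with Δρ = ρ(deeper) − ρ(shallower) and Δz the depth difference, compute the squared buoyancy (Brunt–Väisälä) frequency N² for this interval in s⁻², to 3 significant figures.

Δρ = 1026.43 − 1024.93 = 1.50 kg m⁻³ over Δz = 76 − 57 = 19 m.
N² = (9.81/1025) × (1.50/19) = 7.5558 × 10⁻⁴ s⁻² ≈ 7.56 × 10⁻⁴ s⁻².

7.56 × 10⁻⁴ s⁻²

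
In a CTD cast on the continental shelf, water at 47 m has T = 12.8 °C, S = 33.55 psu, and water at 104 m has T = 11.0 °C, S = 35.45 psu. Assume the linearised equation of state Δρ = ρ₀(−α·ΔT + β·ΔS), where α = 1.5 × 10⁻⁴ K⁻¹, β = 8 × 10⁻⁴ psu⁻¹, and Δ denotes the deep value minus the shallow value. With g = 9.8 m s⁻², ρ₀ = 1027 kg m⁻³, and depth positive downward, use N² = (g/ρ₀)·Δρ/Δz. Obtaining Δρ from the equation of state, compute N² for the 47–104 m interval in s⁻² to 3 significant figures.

3.08 × 10⁻⁴ s⁻²

ΔT = -1.8 K, ΔS = +1.90 psu (deep − shallow).
Δρ/ρ₀ = −αΔT + βΔS = 2.70 × 10⁻⁴ + 1.52 × 10⁻³ = 1.79 × 10⁻³, so Δρ ≈ 1.838 kg m⁻³.
N² = (g/ρ₀)·Δρ/Δz = g·(Δρ/ρ₀)/Δz = 9.8 × 1.79 × 10⁻³ / 57 = 3.0775 × 10⁻⁴ s⁻² ≈ 3.08 × 10⁻⁴ s⁻².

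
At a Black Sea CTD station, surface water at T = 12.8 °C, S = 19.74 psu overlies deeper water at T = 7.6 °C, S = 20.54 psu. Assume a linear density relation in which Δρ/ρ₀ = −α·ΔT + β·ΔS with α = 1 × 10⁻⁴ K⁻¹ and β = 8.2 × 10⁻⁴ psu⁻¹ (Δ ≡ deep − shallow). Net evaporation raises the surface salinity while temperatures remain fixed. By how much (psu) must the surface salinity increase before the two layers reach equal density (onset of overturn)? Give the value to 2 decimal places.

Neutral buoyancy requires −α(T_deep − T_surf) + β(S_deep − S_surf′) = 0.
S_surf′ = S_deep − (α/β)·ΔT = 20.54 − (1 × 10⁻⁴/8.2 × 10⁻⁴)·(-5.2) = 21.1741 psu.
Increase required: 21.1741 − 19.74 = 1.4341 psu.

1.43 psu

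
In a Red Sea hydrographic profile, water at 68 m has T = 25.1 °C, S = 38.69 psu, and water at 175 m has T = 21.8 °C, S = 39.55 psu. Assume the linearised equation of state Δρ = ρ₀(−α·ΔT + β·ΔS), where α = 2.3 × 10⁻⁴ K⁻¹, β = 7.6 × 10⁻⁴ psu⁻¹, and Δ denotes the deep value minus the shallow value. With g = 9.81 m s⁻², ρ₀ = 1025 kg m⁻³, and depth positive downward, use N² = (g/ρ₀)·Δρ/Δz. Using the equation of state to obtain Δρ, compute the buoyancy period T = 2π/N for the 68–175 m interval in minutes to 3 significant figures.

ΔT = -3.3 K, ΔS = +0.86 psu (deep − shallow).
Δρ/ρ₀ = −αΔT + βΔS = 7.59 × 10⁻⁴ + 6.536 × 10⁻⁴ = 1.4126 × 10⁻³, so Δρ ≈ 1.448 kg m⁻³.
N² = (g/ρ₀)·Δρ/Δz = g·(Δρ/ρ₀)/Δz = 9.81 × 1.4126 × 10⁻³ / 107 = 1.2951 × 10⁻⁴ s⁻².
N = √(1.2951 × 10⁻⁴) = 0.011380 rad s⁻¹ → T = 2π/N = 552.13 s = 9.2022 min ≈ 9.20 min.

9.20 min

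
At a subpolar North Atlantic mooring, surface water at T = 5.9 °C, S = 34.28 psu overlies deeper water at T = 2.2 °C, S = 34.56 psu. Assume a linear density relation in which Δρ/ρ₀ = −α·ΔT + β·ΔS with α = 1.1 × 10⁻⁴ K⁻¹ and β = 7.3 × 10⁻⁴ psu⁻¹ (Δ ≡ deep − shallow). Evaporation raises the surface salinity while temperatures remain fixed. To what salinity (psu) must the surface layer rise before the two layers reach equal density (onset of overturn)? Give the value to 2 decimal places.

35.12 psu

Neutral buoyancy requires −α(T_deep − T_surf) + β(S_deep − S_surf′) = 0.
S_surf′ = S_deep − (α/β)·ΔT = 34.56 − (1.1 × 10⁻⁴/7.3 × 10⁻⁴)·(-3.7) = 35.1175 psu.
Increase required: 35.1175 − 34.28 = 0.8375 psu.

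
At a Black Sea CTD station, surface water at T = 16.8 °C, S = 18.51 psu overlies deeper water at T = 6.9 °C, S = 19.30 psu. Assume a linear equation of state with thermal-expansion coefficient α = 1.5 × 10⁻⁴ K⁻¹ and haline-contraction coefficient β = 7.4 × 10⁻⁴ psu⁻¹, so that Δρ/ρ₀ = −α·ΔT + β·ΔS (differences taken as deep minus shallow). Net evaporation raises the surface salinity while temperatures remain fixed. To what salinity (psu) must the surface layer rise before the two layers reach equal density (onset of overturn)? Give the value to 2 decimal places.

21.31 psu

Neutral buoyancy requires −α(T_deep − T_surf) + β(S_deep − S_surf′) = 0.
S_surf′ = S_deep − (α/β)·ΔT = 19.30 − (1.5 × 10⁻⁴/7.4 × 10⁻⁴)·(-9.9) = 21.3068 psu.
Increase required: 21.3068 − 18.51 = 2.7968 psu.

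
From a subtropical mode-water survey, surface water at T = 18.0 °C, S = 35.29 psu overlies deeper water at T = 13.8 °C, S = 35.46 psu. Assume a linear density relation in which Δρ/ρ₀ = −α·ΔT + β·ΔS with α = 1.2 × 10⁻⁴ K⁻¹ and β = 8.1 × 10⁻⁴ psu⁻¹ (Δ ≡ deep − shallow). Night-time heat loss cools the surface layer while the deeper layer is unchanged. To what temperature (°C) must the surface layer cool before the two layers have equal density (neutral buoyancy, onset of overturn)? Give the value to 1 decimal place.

Neutral buoyancy requires Δρ = 0, i.e. −α(T_deep − T_surf′) + β(S_deep − S_surf) = 0.
T_surf′ = T_deep − (β/α)·ΔS = 13.8 − (8.1 × 10⁻⁴/1.2 × 10⁻⁴)·(+0.17) = 12.652 °C.
Cooling required: 18.0 − (12.652) = 5.348 °C.

12.7 °C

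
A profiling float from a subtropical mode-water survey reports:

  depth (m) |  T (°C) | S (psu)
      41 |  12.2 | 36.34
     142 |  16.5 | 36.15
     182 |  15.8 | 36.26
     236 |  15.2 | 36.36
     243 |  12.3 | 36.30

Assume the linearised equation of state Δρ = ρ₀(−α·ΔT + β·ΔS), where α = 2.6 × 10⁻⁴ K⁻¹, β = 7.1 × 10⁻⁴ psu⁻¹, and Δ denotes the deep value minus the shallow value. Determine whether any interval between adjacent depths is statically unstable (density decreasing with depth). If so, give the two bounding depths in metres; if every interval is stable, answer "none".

Evaluate Δρ/ρ₀ = −αΔT + βΔS across each adjacent pair:
  41–142 m: −αΔT+βΔS = −(2.6 × 10⁻⁴)(+4.3)+(7.1 × 10⁻⁴)(-0.19) = -1.3 × 10⁻³ → UNSTABLE
  142–182 m: −αΔT+βΔS = −(2.6 × 10⁻⁴)(-0.7)+(7.1 × 10⁻⁴)(+0.11) = 2.6 × 10⁻⁴ → stable
  182–236 m: −αΔT+βΔS = −(2.6 × 10⁻⁴)(-0.6)+(7.1 × 10⁻⁴)(+0.10) = 2.3 × 10⁻⁴ → stable
  236–243 m: −αΔT+βΔS = −(2.6 × 10⁻⁴)(-2.9)+(7.1 × 10⁻⁴)(-0.06) = 7.1 × 10⁻⁴ → stable
The 41–142 m interval has Δρ < 0: lighter water underlies denser water.

41–142 m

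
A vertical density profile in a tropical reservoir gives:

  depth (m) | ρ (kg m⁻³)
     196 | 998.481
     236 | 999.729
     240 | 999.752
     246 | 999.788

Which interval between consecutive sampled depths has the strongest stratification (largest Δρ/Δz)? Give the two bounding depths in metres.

Compute the density gradient over each adjacent pair:
  196–236 m: Δρ/Δz = 1.248/40 = 0.031 kg m⁻⁴
  236–240 m: Δρ/Δz = 0.023/4 = 5.7 × 10⁻³ kg m⁻⁴
  240–246 m: Δρ/Δz = 0.036/6 = 6.0 × 10⁻³ kg m⁻⁴
The largest gradient is in the 196–236 m interval — the pycnocline.

196–236 m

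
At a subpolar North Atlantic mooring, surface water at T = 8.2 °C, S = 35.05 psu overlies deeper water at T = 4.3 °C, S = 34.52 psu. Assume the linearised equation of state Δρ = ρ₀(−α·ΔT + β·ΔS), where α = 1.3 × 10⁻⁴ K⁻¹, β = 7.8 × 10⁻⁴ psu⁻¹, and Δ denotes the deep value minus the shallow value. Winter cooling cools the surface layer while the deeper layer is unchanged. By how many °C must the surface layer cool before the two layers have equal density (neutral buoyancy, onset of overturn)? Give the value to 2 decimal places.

Neutral buoyancy requires Δρ = 0, i.e. −α(T_deep − T_surf′) + β(S_deep − S_surf) = 0.
T_surf′ = T_deep − (β/α)·ΔS = 4.3 − (7.8 × 10⁻⁴/1.3 × 10⁻⁴)·(-0.53) = 7.4800 °C.
Cooling required: 8.2 − (7.4800) = 0.7200 °C.

0.72 °C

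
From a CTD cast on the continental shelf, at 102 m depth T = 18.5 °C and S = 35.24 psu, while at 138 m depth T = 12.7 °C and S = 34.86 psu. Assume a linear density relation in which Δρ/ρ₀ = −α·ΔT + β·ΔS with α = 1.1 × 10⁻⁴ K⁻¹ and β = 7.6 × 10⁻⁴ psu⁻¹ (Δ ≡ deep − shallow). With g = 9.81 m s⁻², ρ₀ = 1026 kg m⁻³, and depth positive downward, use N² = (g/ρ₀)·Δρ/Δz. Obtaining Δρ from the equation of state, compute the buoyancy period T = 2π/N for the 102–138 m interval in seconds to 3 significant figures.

644 s

ΔT = -5.8 K, ΔS = -0.38 psu (deep − shallow).
Δρ/ρ₀ = −αΔT + βΔS = 6.38 × 10⁻⁴ − 2.888 × 10⁻⁴ = 3.492 × 10⁻⁴, so Δρ ≈ 0.3583 kg m⁻³.
N² = (g/ρ₀)·Δρ/Δz = g·(Δρ/ρ₀)/Δz = 9.81 × 3.492 × 10⁻⁴ / 36 = 9.5157 × 10⁻⁵ s⁻².
N = √(9.5157 × 10⁻⁵) = 9.7548 × 10⁻³ rad s⁻¹ → T = 2π/N = 644.11 s ≈ 644 s.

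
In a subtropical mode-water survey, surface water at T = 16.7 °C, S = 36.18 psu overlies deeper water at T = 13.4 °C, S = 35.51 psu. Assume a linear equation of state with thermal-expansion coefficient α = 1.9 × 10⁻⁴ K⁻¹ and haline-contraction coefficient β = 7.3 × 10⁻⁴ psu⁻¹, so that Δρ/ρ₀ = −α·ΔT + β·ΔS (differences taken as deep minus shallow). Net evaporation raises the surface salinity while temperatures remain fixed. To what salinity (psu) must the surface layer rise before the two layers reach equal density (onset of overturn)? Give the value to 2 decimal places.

Neutral buoyancy requires −α(T_deep − T_surf) + β(S_deep − S_surf′) = 0.
S_surf′ = S_deep − (α/β)·ΔT = 35.51 − (1.9 × 10⁻⁴/7.3 × 10⁻⁴)·(-3.3) = 36.3689 psu.
Increase required: 36.3689 − 36.18 = 0.1889 psu.

36.37 psu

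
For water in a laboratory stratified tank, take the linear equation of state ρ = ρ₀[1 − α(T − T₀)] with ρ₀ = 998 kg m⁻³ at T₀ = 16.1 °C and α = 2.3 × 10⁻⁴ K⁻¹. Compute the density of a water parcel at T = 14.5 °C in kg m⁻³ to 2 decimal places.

998.37 kg m⁻³

T − T₀ = -1.6 K.
Bracket = 1 − α·(-1.6) = 1 + (3.68 × 10⁻⁴) = 1.0003680.
ρ = 998 × 1.0003680 = 998.37 kg m⁻³.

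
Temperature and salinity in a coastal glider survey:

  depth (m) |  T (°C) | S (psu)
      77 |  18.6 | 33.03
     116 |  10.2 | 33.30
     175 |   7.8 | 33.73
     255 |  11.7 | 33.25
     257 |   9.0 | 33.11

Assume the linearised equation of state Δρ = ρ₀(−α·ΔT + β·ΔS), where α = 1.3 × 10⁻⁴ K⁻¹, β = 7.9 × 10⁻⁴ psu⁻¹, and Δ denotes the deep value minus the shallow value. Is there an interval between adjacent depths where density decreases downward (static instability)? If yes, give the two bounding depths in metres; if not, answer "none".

Evaluate Δρ/ρ₀ = −αΔT + βΔS across each adjacent pair:
  77–116 m: −αΔT+βΔS = −(1.3 × 10⁻⁴)(-8.4)+(7.9 × 10⁻⁴)(+0.27) = 1.3 × 10⁻³ → stable
  116–175 m: −αΔT+βΔS = −(1.3 × 10⁻⁴)(-2.4)+(7.9 × 10⁻⁴)(+0.43) = 6.5 × 10⁻⁴ → stable
  175–255 m: −αΔT+βΔS = −(1.3 × 10⁻⁴)(+3.9)+(7.9 × 10⁻⁴)(-0.48) = -8.9 × 10⁻⁴ → UNSTABLE
  255–257 m: −αΔT+βΔS = −(1.3 × 10⁻⁴)(-2.7)+(7.9 × 10⁻⁴)(-0.14) = 2.4 × 10⁻⁴ → stable
The 175–255 m interval has Δρ < 0: lighter water underlies denser water.

175–255 m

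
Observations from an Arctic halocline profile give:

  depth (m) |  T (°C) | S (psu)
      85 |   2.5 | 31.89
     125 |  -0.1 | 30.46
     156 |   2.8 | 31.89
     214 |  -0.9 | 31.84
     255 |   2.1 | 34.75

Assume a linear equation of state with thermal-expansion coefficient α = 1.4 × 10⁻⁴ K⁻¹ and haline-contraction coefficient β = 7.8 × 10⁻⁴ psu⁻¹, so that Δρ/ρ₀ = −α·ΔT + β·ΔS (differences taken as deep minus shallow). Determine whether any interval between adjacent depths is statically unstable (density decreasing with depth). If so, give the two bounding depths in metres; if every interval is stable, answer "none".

85–125 m

Evaluate Δρ/ρ₀ = −αΔT + βΔS across each adjacent pair:
  85–125 m: −αΔT+βΔS = −(1.4 × 10⁻⁴)(-2.6)+(7.8 × 10⁻⁴)(-1.43) = -7.5 × 10⁻⁴ → UNSTABLE
  125–156 m: −αΔT+βΔS = −(1.4 × 10⁻⁴)(+2.9)+(7.8 × 10⁻⁴)(+1.43) = 7.1 × 10⁻⁴ → stable
  156–214 m: −αΔT+βΔS = −(1.4 × 10⁻⁴)(-3.7)+(7.8 × 10⁻⁴)(-0.05) = 4.8 × 10⁻⁴ → stable
  214–255 m: −αΔT+βΔS = −(1.4 × 10⁻⁴)(+3.0)+(7.8 × 10⁻⁴)(+2.91) = 1.8 × 10⁻³ → stable
The 85–125 m interval has Δρ < 0: lighter water underlies denser water.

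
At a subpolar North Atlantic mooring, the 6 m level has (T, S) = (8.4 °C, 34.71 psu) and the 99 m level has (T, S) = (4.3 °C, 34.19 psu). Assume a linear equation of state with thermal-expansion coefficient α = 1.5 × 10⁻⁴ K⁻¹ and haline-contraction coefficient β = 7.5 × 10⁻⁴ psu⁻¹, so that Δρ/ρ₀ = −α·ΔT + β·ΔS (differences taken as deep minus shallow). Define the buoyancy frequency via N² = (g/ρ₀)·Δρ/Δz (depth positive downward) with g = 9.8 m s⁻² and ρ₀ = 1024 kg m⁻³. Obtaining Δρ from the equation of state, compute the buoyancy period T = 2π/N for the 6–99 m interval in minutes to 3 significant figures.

ΔT = -4.1 K, ΔS = -0.52 psu (deep − shallow).
Δρ/ρ₀ = −αΔT + βΔS = 6.15 × 10⁻⁴ − 3.90 × 10⁻⁴ = 2.25 × 10⁻⁴, so Δρ ≈ 0.2304 kg m⁻³.
N² = (g/ρ₀)·Δρ/Δz = g·(Δρ/ρ₀)/Δz = 9.8 × 2.25 × 10⁻⁴ / 93 = 2.3710 × 10⁻⁵ s⁻².
N = √(2.3710 × 10⁻⁵) = 4.8693 × 10⁻³ rad s⁻¹ → T = 2π/N = 1.2904 × 10³ s = 21.507 min ≈ 21.5 min.

21.5 min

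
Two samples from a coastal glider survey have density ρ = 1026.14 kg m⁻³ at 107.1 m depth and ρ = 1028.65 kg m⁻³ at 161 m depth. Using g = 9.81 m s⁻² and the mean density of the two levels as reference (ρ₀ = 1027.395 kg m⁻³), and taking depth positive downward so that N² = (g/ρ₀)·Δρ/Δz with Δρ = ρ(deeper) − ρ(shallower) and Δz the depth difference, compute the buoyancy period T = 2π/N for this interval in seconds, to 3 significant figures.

298 s

Δρ = 1028.65 − 1026.14 = 2.51 kg m⁻³ over Δz = 161 − 107.1 = 53.9 m.
N² = (9.81/1027.395) × (2.51/53.9) = 4.4465 × 10⁻⁴ s⁻².
N = √(4.4465 × 10⁻⁴) = 0.021087 rad s⁻¹, so T = 2π/N = 297.96 s ≈ 298 s.
N² > 0, so the interval is statically stable.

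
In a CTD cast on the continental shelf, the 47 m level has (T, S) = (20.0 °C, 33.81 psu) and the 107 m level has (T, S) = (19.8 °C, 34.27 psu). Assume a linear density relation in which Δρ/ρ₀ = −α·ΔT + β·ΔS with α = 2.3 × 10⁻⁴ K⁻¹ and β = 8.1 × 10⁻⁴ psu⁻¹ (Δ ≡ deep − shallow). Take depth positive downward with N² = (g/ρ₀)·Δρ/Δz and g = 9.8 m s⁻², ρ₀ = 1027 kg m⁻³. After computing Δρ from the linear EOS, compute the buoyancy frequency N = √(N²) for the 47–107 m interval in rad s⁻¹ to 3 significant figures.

ΔT = -0.2 K, ΔS = +0.46 psu (deep − shallow).
Δρ/ρ₀ = −αΔT + βΔS = 4.60 × 10⁻⁵ + 3.726 × 10⁻⁴ = 4.186 × 10⁻⁴, so Δρ ≈ 0.4299 kg m⁻³.
N² = (g/ρ₀)·Δρ/Δz = g·(Δρ/ρ₀)/Δz = 9.8 × 4.186 × 10⁻⁴ / 60 = 6.8371 × 10⁻⁵ s⁻².
N = √(6.8371 × 10⁻⁵) = 8.2687 × 10⁻³ rad s⁻¹ ≈ 8.27 × 10⁻³ rad s⁻¹.

8.27 × 10⁻³ rad s⁻¹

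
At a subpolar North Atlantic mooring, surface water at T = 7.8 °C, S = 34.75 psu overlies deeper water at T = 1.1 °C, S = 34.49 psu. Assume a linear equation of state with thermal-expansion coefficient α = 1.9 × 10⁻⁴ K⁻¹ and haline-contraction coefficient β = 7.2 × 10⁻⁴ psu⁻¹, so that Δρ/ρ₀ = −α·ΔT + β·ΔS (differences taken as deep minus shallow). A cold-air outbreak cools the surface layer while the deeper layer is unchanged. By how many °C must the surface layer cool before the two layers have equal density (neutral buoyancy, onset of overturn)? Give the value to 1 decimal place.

Neutral buoyancy requires Δρ = 0, i.e. −α(T_deep − T_surf′) + β(S_deep − S_surf) = 0.
T_surf′ = T_deep − (β/α)·ΔS = 1.1 − (7.2 × 10⁻⁴/1.9 × 10⁻⁴)·(-0.26) = 2.085 °C.
Cooling required: 7.8 − (2.085) = 5.715 °C.

5.7 °C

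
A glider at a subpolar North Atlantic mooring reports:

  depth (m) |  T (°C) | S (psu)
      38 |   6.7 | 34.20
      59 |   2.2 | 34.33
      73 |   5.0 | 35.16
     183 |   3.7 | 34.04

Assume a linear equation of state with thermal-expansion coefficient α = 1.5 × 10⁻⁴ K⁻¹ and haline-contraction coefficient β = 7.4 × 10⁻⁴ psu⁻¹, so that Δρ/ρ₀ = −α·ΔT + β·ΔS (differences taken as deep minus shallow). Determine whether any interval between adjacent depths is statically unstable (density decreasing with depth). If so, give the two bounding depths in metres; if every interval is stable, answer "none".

Evaluate Δρ/ρ₀ = −αΔT + βΔS across each adjacent pair:
  38–59 m: −αΔT+βΔS = −(1.5 × 10⁻⁴)(-4.5)+(7.4 × 10⁻⁴)(+0.13) = 7.7 × 10⁻⁴ → stable
  59–73 m: −αΔT+βΔS = −(1.5 × 10⁻⁴)(+2.8)+(7.4 × 10⁻⁴)(+0.83) = 1.9 × 10⁻⁴ → stable
  73–183 m: −αΔT+βΔS = −(1.5 × 10⁻⁴)(-1.3)+(7.4 × 10⁻⁴)(-1.12) = -6.3 × 10⁻⁴ → UNSTABLE
The 73–183 m interval has Δρ < 0: lighter water underlies denser water.

73–183 m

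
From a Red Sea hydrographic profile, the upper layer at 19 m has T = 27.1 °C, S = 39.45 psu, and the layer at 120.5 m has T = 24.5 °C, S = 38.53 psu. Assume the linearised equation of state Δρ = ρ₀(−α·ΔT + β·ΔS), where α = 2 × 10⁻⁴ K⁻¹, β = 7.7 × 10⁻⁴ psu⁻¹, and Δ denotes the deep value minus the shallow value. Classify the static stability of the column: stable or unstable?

unstable

ΔT = 24.5 − 27.1 = -2.6 K and ΔS = 38.53 − 39.45 = -0.92 psu (deep − shallow).
−αΔT = 5.20 × 10⁻⁴; βΔS = -7.084 × 10⁻⁴; sum Δρ/ρ₀ = -1.884 × 10⁻⁴.
Δρ/ρ₀ < 0, so Δρ < 0: deeper water is lighter → statically unstable; the column would overturn.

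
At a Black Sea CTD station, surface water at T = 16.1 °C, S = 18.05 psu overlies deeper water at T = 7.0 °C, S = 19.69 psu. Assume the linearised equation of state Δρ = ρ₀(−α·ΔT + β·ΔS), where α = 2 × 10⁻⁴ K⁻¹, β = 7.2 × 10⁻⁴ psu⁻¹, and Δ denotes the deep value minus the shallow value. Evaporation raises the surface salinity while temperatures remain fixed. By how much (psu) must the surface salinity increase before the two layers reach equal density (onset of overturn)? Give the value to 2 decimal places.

Neutral buoyancy requires −α(T_deep − T_surf) + β(S_deep − S_surf′) = 0.
S_surf′ = S_deep − (α/β)·ΔT = 19.69 − (2 × 10⁻⁴/7.2 × 10⁻⁴)·(-9.1) = 22.2178 psu.
Increase required: 22.2178 − 18.05 = 4.1678 psu.

4.17 psu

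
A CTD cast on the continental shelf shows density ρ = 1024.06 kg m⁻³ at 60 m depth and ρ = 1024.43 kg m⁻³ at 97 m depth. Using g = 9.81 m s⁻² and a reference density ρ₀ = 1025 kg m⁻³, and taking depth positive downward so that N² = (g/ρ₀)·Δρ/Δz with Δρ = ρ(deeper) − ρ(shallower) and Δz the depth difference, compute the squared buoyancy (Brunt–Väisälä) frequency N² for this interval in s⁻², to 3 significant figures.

Δρ = 1024.43 − 1024.06 = 0.37 kg m⁻³ over Δz = 97 − 60 = 37 m.
N² = (9.81/1025) × (0.37/37) = 9.5707 × 10⁻⁵ s⁻² ≈ 9.57 × 10⁻⁵ s⁻².

9.57 × 10⁻⁵ s⁻²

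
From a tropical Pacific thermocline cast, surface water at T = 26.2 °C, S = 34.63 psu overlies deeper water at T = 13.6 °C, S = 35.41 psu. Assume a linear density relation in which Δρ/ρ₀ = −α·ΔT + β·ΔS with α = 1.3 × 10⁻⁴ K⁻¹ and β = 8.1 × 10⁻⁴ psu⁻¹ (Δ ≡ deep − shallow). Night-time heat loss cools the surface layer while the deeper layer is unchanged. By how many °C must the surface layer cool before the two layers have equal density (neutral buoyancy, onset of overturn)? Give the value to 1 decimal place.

Neutral buoyancy requires Δρ = 0, i.e. −α(T_deep − T_surf′) + β(S_deep − S_surf) = 0.
T_surf′ = T_deep − (β/α)·ΔS = 13.6 − (8.1 × 10⁻⁴/1.3 × 10⁻⁴)·(+0.78) = 8.740 °C.
Cooling required: 26.2 − (8.740) = 17.460 °C.

17.5 °C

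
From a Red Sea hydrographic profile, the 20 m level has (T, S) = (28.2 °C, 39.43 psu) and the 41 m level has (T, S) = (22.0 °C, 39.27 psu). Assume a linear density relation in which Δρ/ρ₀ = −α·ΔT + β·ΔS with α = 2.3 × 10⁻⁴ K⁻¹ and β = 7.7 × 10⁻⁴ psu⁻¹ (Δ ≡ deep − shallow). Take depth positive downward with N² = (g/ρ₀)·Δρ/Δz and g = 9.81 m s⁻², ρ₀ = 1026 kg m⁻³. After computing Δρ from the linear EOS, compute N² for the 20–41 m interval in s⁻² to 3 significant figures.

6.09 × 10⁻⁴ s⁻²

ΔT = -6.2 K, ΔS = -0.16 psu (deep − shallow).
Δρ/ρ₀ = −αΔT + βΔS = 1.426 × 10⁻³ − 1.232 × 10⁻⁴ = 1.3028 × 10⁻³, so Δρ ≈ 1.337 kg m⁻³.
N² = (g/ρ₀)·Δρ/Δz = g·(Δρ/ρ₀)/Δz = 9.81 × 1.3028 × 10⁻³ / 21 = 6.0859 × 10⁻⁴ s⁻² ≈ 6.09 × 10⁻⁴ s⁻².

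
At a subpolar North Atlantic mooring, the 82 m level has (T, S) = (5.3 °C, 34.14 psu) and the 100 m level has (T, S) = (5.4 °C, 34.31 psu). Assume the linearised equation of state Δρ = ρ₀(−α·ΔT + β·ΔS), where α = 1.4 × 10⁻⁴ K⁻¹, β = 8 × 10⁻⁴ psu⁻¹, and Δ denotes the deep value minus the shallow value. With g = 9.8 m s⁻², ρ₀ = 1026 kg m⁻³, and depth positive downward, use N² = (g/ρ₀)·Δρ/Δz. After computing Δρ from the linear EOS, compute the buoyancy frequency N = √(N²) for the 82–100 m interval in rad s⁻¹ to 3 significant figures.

ΔT = +0.1 K, ΔS = +0.17 psu (deep − shallow).
Δρ/ρ₀ = −αΔT + βΔS = -1.40 × 10⁻⁵ + 1.36 × 10⁻⁴ = 1.22 × 10⁻⁴, so Δρ ≈ 0.1252 kg m⁻³.
N² = (g/ρ₀)·Δρ/Δz = g·(Δρ/ρ₀)/Δz = 9.8 × 1.22 × 10⁻⁴ / 18 = 6.6422 × 10⁻⁵ s⁻².
N = √(6.6422 × 10⁻⁵) = 8.1500 × 10⁻³ rad s⁻¹ ≈ 8.15 × 10⁻³ rad s⁻¹.

8.15 × 10⁻³ rad s⁻¹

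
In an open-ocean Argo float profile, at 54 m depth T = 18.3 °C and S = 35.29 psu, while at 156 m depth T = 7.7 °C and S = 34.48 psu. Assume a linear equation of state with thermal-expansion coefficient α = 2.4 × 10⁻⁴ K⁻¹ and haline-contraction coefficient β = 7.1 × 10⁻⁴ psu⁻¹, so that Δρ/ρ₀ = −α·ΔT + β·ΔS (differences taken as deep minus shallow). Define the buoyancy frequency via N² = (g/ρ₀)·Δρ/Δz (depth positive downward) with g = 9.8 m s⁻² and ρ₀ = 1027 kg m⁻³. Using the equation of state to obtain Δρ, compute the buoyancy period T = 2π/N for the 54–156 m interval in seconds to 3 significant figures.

457 s

ΔT = -10.6 K, ΔS = -0.81 psu (deep − shallow).
Δρ/ρ₀ = −αΔT + βΔS = 2.544 × 10⁻³ − 5.751 × 10⁻⁴ = 1.9689 × 10⁻³, so Δρ ≈ 2.022 kg m⁻³.
N² = (g/ρ₀)·Δρ/Δz = g·(Δρ/ρ₀)/Δz = 9.8 × 1.9689 × 10⁻³ / 102 = 1.8917 × 10⁻⁴ s⁻².
N = √(1.8917 × 10⁻⁴) = 0.013754 rad s⁻¹ → T = 2π/N = 456.83 s ≈ 457 s.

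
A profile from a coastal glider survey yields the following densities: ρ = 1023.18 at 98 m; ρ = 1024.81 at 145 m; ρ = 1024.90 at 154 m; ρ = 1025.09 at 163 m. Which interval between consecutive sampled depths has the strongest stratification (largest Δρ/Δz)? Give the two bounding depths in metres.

Compute the density gradient over each adjacent pair:
  98–145 m: Δρ/Δz = 1.63/47 = 0.035 kg m⁻⁴
  145–154 m: Δρ/Δz = 0.09/9 = 0.010 kg m⁻⁴
  154–163 m: Δρ/Δz = 0.19/9 = 0.021 kg m⁻⁴
The largest gradient is in the 98–145 m interval — the pycnocline.

98–145 m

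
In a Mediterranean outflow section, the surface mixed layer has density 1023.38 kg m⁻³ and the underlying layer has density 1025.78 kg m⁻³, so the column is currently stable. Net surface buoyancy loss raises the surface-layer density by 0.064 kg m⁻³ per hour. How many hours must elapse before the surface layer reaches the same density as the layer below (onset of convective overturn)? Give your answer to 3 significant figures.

37.5 hours

Density deficit of the surface layer: 1025.78 − 1023.38 = 2.4 kg m⁻³.
Required change = 2.4 / 0.064 = 37.5 hours.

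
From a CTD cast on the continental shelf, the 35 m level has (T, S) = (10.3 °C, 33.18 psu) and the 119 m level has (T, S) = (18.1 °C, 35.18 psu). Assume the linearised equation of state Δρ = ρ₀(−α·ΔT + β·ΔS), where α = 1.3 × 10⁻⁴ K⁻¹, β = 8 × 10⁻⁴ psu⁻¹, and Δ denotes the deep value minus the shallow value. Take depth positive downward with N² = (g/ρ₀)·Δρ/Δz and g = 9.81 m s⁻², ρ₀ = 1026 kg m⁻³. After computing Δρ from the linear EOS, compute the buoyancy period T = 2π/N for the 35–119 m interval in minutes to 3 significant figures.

12.7 min

ΔT = +7.8 K, ΔS = +2.00 psu (deep − shallow).
Δρ/ρ₀ = −αΔT + βΔS = -1.014 × 10⁻³ + 1.60 × 10⁻³ = 5.86 × 10⁻⁴, so Δρ ≈ 0.6012 kg m⁻³.
N² = (g/ρ₀)·Δρ/Δz = g·(Δρ/ρ₀)/Δz = 9.81 × 5.86 × 10⁻⁴ / 84 = 6.8436 × 10⁻⁵ s⁻².
N = √(6.8436 × 10⁻⁵) = 8.2726 × 10⁻³ rad s⁻¹ → T = 2π/N = 759.52 s = 12.659 min ≈ 12.7 min.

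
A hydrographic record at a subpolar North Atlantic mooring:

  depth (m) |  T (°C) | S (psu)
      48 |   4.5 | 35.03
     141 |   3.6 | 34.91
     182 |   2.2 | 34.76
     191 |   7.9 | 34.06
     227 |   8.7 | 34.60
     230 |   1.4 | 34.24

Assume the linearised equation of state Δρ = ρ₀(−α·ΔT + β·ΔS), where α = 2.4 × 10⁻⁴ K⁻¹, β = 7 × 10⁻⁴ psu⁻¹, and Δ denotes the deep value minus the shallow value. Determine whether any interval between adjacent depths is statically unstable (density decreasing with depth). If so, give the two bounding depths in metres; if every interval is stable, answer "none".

Evaluate Δρ/ρ₀ = −αΔT + βΔS across each adjacent pair:
  48–141 m: −αΔT+βΔS = −(2.4 × 10⁻⁴)(-0.9)+(7 × 10⁻⁴)(-0.12) = 1.3 × 10⁻⁴ → stable
  141–182 m: −αΔT+βΔS = −(2.4 × 10⁻⁴)(-1.4)+(7 × 10⁻⁴)(-0.15) = 2.3 × 10⁻⁴ → stable
  182–191 m: −αΔT+βΔS = −(2.4 × 10⁻⁴)(+5.7)+(7 × 10⁻⁴)(-0.70) = -1.9 × 10⁻³ → UNSTABLE
  191–227 m: −αΔT+βΔS = −(2.4 × 10⁻⁴)(+0.8)+(7 × 10⁻⁴)(+0.54) = 1.9 × 10⁻⁴ → stable
  227–230 m: −αΔT+βΔS = −(2.4 × 10⁻⁴)(-7.3)+(7 × 10⁻⁴)(-0.36) = 1.5 × 10⁻³ → stable
The 182–191 m interval has Δρ < 0: lighter water underlies denser water.

182–191 m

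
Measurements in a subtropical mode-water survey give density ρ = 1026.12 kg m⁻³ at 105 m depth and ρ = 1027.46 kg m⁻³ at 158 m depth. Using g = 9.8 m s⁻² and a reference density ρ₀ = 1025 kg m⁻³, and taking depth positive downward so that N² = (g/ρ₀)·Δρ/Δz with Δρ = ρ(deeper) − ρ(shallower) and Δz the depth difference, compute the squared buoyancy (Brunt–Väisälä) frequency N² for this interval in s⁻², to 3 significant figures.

Δρ = 1027.46 − 1026.12 = 1.34 kg m⁻³ over Δz = 158 − 105 = 53 m.
N² = (9.8/1025) × (1.34/53) = 2.4173 × 10⁻⁴ s⁻² ≈ 2.42 × 10⁻⁴ s⁻².
N² > 0, so the interval is statically stable.

2.42 × 10⁻⁴ s⁻²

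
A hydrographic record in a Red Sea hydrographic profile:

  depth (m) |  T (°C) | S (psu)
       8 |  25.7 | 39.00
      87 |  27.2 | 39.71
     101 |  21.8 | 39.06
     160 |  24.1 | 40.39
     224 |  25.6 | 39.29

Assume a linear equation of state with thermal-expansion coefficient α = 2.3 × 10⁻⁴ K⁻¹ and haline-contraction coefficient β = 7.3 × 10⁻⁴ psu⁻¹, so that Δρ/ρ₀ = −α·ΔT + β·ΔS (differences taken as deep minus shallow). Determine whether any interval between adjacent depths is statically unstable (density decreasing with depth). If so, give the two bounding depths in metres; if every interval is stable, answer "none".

Evaluate Δρ/ρ₀ = −αΔT + βΔS across each adjacent pair:
  8–87 m: −αΔT+βΔS = −(2.3 × 10⁻⁴)(+1.5)+(7.3 × 10⁻⁴)(+0.71) = 1.7 × 10⁻⁴ → stable
  87–101 m: −αΔT+βΔS = −(2.3 × 10⁻⁴)(-5.4)+(7.3 × 10⁻⁴)(-0.65) = 7.7 × 10⁻⁴ → stable
  101–160 m: −αΔT+βΔS = −(2.3 × 10⁻⁴)(+2.3)+(7.3 × 10⁻⁴)(+1.33) = 4.4 × 10⁻⁴ → stable
  160–224 m: −αΔT+βΔS = −(2.3 × 10⁻⁴)(+1.5)+(7.3 × 10⁻⁴)(-1.10) = -1.1 × 10⁻³ → UNSTABLE
The 160–224 m interval has Δρ < 0: lighter water underlies denser water.

160–224 m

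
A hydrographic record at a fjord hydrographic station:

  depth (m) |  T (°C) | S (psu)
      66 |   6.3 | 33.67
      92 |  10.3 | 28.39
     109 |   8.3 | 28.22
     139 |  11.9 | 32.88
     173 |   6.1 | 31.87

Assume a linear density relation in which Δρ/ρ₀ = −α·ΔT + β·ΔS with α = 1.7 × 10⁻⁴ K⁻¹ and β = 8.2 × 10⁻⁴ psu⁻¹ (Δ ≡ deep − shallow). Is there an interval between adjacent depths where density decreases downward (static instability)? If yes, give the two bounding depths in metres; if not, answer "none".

66–92 m

Evaluate Δρ/ρ₀ = −αΔT + βΔS across each adjacent pair:
  66–92 m: −αΔT+βΔS = −(1.7 × 10⁻⁴)(+4.0)+(8.2 × 10⁻⁴)(-5.28) = -5.0 × 10⁻³ → UNSTABLE
  92–109 m: −αΔT+βΔS = −(1.7 × 10⁻⁴)(-2.0)+(8.2 × 10⁻⁴)(-0.17) = 2.0 × 10⁻⁴ → stable
  109–139 m: −αΔT+βΔS = −(1.7 × 10⁻⁴)(+3.6)+(8.2 × 10⁻⁴)(+4.66) = 3.2 × 10⁻³ → stable
  139–173 m: −αΔT+βΔS = −(1.7 × 10⁻⁴)(-5.8)+(8.2 × 10⁻⁴)(-1.01) = 1.6 × 10⁻⁴ → stable
The 66–92 m interval has Δρ < 0: lighter water underlies denser water.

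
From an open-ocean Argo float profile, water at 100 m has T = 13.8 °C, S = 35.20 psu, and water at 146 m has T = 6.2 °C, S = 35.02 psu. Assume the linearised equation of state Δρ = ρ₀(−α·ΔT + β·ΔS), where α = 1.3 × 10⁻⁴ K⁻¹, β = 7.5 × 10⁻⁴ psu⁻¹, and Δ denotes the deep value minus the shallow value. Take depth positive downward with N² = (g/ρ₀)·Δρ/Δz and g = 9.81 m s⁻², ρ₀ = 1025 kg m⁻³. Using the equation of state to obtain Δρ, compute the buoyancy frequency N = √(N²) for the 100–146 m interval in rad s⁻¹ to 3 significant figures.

ΔT = -7.6 K, ΔS = -0.18 psu (deep − shallow).
Δρ/ρ₀ = −αΔT + βΔS = 9.88 × 10⁻⁴ − 1.35 × 10⁻⁴ = 8.53 × 10⁻⁴, so Δρ ≈ 0.8743 kg m⁻³.
N² = (g/ρ₀)·Δρ/Δz = g·(Δρ/ρ₀)/Δz = 9.81 × 8.53 × 10⁻⁴ / 46 = 1.8191 × 10⁻⁴ s⁻².
N = √(1.8191 × 10⁻⁴) = 0.013487 rad s⁻¹ ≈ 0.0135 rad s⁻¹.

0.0135 rad s⁻¹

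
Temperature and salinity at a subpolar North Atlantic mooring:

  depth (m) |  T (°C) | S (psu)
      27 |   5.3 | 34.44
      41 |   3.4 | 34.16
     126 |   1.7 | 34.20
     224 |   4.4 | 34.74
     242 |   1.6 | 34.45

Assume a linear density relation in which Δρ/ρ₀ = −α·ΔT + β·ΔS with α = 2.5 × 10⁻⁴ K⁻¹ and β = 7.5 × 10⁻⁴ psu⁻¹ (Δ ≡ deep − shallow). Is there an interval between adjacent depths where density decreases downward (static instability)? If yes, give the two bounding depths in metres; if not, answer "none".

Evaluate Δρ/ρ₀ = −αΔT + βΔS across each adjacent pair:
  27–41 m: −αΔT+βΔS = −(2.5 × 10⁻⁴)(-1.9)+(7.5 × 10⁻⁴)(-0.28) = 2.6 × 10⁻⁴ → stable
  41–126 m: −αΔT+βΔS = −(2.5 × 10⁻⁴)(-1.7)+(7.5 × 10⁻⁴)(+0.04) = 4.6 × 10⁻⁴ → stable
  126–224 m: −αΔT+βΔS = −(2.5 × 10⁻⁴)(+2.7)+(7.5 × 10⁻⁴)(+0.54) = -2.7 × 10⁻⁴ → UNSTABLE
  224–242 m: −αΔT+βΔS = −(2.5 × 10⁻⁴)(-2.8)+(7.5 × 10⁻⁴)(-0.29) = 4.8 × 10⁻⁴ → stable
The 126–224 m interval has Δρ < 0: lighter water underlies denser water.

126–224 m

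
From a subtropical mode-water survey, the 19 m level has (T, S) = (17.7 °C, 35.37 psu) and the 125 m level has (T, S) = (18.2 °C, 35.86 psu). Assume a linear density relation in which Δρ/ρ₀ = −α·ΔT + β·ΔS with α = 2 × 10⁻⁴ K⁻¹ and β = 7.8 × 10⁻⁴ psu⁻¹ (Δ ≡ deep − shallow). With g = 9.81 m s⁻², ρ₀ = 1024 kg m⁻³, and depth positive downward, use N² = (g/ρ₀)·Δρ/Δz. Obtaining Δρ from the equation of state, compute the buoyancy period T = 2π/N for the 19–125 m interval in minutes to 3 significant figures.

ΔT = +0.5 K, ΔS = +0.49 psu (deep − shallow).
Δρ/ρ₀ = −αΔT + βΔS = -1.00 × 10⁻⁴ + 3.822 × 10⁻⁴ = 2.822 × 10⁻⁴, so Δρ ≈ 0.2890 kg m⁻³.
N² = (g/ρ₀)·Δρ/Δz = g·(Δρ/ρ₀)/Δz = 9.81 × 2.822 × 10⁻⁴ / 106 = 2.6117 × 10⁻⁵ s⁻².
N = √(2.6117 × 10⁻⁵) = 5.1105 × 10⁻³ rad s⁻¹ → T = 2π/N = 1.2295 × 10³ s = 20.492 min ≈ 20.5 min.

20.5 min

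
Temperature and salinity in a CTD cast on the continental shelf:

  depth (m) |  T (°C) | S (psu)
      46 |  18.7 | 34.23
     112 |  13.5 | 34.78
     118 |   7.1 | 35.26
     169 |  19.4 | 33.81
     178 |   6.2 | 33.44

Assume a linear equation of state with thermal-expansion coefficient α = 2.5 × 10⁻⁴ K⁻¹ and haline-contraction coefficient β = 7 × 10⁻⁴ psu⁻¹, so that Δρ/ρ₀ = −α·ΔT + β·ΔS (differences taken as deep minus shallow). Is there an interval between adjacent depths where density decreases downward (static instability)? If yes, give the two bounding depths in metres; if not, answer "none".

Evaluate Δρ/ρ₀ = −αΔT + βΔS across each adjacent pair:
  46–112 m: −αΔT+βΔS = −(2.5 × 10⁻⁴)(-5.2)+(7 × 10⁻⁴)(+0.55) = 1.7 × 10⁻³ → stable
  112–118 m: −αΔT+βΔS = −(2.5 × 10⁻⁴)(-6.4)+(7 × 10⁻⁴)(+0.48) = 1.9 × 10⁻³ → stable
  118–169 m: −αΔT+βΔS = −(2.5 × 10⁻⁴)(+12.3)+(7 × 10⁻⁴)(-1.45) = -4.1 × 10⁻³ → UNSTABLE
  169–178 m: −αΔT+βΔS = −(2.5 × 10⁻⁴)(-13.2)+(7 × 10⁻⁴)(-0.37) = 3.0 × 10⁻³ → stable
The 118–169 m interval has Δρ < 0: lighter water underlies denser water.

118–169 m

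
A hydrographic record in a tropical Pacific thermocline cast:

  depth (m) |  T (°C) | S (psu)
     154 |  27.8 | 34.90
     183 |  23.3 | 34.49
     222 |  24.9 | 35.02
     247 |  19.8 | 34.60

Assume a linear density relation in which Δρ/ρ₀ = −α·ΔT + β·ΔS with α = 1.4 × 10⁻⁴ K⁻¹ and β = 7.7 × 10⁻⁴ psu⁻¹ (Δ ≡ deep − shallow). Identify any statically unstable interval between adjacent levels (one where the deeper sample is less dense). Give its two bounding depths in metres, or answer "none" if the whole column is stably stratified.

none

Evaluate Δρ/ρ₀ = −αΔT + βΔS across each adjacent pair:
  154–183 m: −αΔT+βΔS = −(1.4 × 10⁻⁴)(-4.5)+(7.7 × 10⁻⁴)(-0.41) = 3.1 × 10⁻⁴ → stable
  183–222 m: −αΔT+βΔS = −(1.4 × 10⁻⁴)(+1.6)+(7.7 × 10⁻⁴)(+0.53) = 1.8 × 10⁻⁴ → stable
  222–247 m: −αΔT+βΔS = −(1.4 × 10⁻⁴)(-5.1)+(7.7 × 10⁻⁴)(-0.42) = 3.9 × 10⁻⁴ → stable
Every interval has Δρ > 0: the column is stably stratified throughout.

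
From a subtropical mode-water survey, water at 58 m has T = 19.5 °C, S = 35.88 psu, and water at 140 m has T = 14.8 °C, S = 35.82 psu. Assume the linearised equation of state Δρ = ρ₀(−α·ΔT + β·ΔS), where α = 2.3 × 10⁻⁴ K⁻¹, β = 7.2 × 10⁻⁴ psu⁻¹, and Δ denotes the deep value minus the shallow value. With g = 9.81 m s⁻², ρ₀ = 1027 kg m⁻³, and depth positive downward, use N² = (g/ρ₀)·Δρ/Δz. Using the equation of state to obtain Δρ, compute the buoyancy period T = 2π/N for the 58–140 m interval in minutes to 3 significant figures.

9.40 min

ΔT = -4.7 K, ΔS = -0.06 psu (deep − shallow).
Δρ/ρ₀ = −αΔT + βΔS = 1.081 × 10⁻³ − 4.32 × 10⁻⁵ = 1.0378 × 10⁻³, so Δρ ≈ 1.066 kg m⁻³.
N² = (g/ρ₀)·Δρ/Δz = g·(Δρ/ρ₀)/Δz = 9.81 × 1.0378 × 10⁻³ / 82 = 1.2416 × 10⁻⁴ s⁻².
N = √(1.2416 × 10⁻⁴) = 0.011143 rad s⁻¹ → T = 2π/N = 563.87 s = 9.3978 min ≈ 9.40 min.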